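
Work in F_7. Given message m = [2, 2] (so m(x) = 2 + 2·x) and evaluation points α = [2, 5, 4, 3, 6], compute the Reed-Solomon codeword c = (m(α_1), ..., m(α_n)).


c = [6, 5, 3, 1, 0]

Message polynomial: m(x) = 2 + 2·x (mod 7).
For each evaluation point α_i, compute m(α_i) mod 7:
  α_1 = 2: Horner steps 2 → 6, so m(2) = 6.
  α_2 = 5: Horner steps 2 → 5, so m(5) = 5.
  α_3 = 4: Horner steps 2 → 3, so m(4) = 3.
  α_4 = 3: Horner steps 2 → 1, so m(3) = 1.
  α_5 = 6: Horner steps 2 → 0, so m(6) = 0.
Codeword c = [6, 5, 3, 1, 0] ∈ F_7^5.


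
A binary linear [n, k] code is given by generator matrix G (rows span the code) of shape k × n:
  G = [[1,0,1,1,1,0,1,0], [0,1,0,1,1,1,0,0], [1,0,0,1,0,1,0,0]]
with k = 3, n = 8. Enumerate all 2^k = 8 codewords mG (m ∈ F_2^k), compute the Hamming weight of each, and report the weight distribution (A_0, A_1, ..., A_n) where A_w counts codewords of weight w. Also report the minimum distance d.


Weight distribution: A_0 = 1, A_3 = 2, A_4 = 3, A_5 = 2. Minimum distance d = 3.

Enumerate all 2^3 = 8 messages m ∈ F_2^3.
For each, compute codeword c = mG in F_2^8, then tally its weight.
  m = 000 → c = 00000000, weight = 0.
  m = 100 → c = 10111010, weight = 5.
  m = 010 → c = 01011100, weight = 4.
  m = 110 → c = 11100110, weight = 5.
  m = 001 → c = 10010100, weight = 3.
  m = 101 → c = 00101110, weight = 4.
  m = 011 → c = 11001000, weight = 3.
  m = 111 → c = 01110010, weight = 4.
Tally weights:
  weight 0: 1 codewords.
  weight 3: 2 codewords.
  weight 4: 3 codewords.
  weight 5: 2 codewords.
Minimum distance d = smallest w > 0 with A_w > 0 = 3.
Sanity: Σ A_w = 8 = 2^3 = 8 ✓.


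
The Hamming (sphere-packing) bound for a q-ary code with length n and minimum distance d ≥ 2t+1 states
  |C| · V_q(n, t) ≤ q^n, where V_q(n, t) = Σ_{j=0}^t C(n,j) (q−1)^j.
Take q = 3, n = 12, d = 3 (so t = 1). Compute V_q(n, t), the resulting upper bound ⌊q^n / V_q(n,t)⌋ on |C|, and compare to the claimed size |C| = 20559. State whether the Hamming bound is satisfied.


V_q(n, t) = 25, q^n = 531441, Hamming bound = 21257, |C| = 20559 ≤ bound (satisfied).

Step 1: Compute V_q(n, t) = Σ_{j=0}^1 C(n, j) (q−1)^j.
  j = 0: C(12,0)·(2)^0 = 1·1 = 1.
  j = 1: C(12,1)·(2)^1 = 12·2 = 24.
  V_q(n, t) = 1 + 24 = 25.
Step 2: q^n = 3^12 = 531441.
Step 3: Hamming bound ⌊q^n / V_q(n,t)⌋ = ⌊531441/25⌋ = 21257.
Step 4: Compare |C| = 20559 to 21257: satisfied.
The claimed |C| lies below the Hamming bound.


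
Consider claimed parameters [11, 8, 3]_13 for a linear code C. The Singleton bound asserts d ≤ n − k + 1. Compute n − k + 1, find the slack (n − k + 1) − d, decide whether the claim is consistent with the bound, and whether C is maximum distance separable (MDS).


Singleton RHS = n − k + 1 = 4, slack = 1, bound satisfied, not MDS.

Singleton bound: d ≤ n − k + 1.
Here n = 11, k = 8, so n − k + 1 = 4.
Given d = 3, check d ≤ 4: YES.
Slack = (n − k + 1) − d = 1.
The code is NOT MDS (slack = 1 > 0).
Description: the claimed parameters are [11, 8, 3]_13; such a code would be non-MDS.


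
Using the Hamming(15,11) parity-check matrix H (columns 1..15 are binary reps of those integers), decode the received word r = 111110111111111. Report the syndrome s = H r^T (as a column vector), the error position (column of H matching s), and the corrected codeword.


s = (0, 1, 1, 0)^T, error position = 6, corrected codeword c = 111111111111111

Compute s = H r^T mod 2 one row at a time:
  s_1 = 1 + 1 + 1 + 1 + 1 + 1 + 1 + 1 = 8 ≡ 0 (mod 2).
  s_2 = 1 + 1 + 0 + 1 + 1 + 1 + 1 + 1 = 7 ≡ 1 (mod 2).
  s_3 = 1 + 1 + 0 + 1 + 1 + 1 + 1 + 1 = 7 ≡ 1 (mod 2).
  s_4 = 1 + 1 + 1 + 1 + 1 + 1 + 1 + 1 = 8 ≡ 0 (mod 2).
s = (0, 1, 1, 0)^T — this equals column 6 of H (binary 0110), so error is at position 6.
Correct: flip bit 6 of r = 111110111111111 to get c = 111111111111111.


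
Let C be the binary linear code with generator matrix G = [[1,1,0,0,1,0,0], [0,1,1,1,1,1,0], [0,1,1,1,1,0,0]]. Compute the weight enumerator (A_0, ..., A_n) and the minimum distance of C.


Weight distribution: A_0 = 1, A_1 = 1, A_3 = 2, A_4 = 3, A_5 = 1. Minimum distance d = 1.

Enumerate all 2^3 = 8 messages m ∈ F_2^3.
For each, compute codeword c = mG in F_2^7, then tally its weight.
  m = 000 → c = 0000000, weight = 0.
  m = 100 → c = 1100100, weight = 3.
  m = 010 → c = 0111110, weight = 5.
  m = 110 → c = 1011010, weight = 4.
  m = 001 → c = 0111100, weight = 4.
  m = 101 → c = 1011000, weight = 3.
  m = 011 → c = 0000010, weight = 1.
  m = 111 → c = 1100110, weight = 4.
Tally weights:
  weight 0: 1 codewords.
  weight 1: 1 codewords.
  weight 3: 2 codewords.
  weight 4: 3 codewords.
  weight 5: 1 codewords.
Minimum distance d = smallest w > 0 with A_w > 0 = 1.
Sanity: Σ A_w = 8 = 2^3 = 8 ✓.


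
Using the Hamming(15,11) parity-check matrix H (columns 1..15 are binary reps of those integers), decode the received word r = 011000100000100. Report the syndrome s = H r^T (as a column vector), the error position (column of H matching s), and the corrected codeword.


s = (1, 0, 1, 1)^T, error position = 11, corrected codeword c = 011000100010100

Compute s = H r^T mod 2 one row at a time:
  s_1 = 0 + 0 + 0 + 0 + 0 + 1 + 0 + 0 = 1 ≡ 1 (mod 2).
  s_2 = 0 + 0 + 0 + 1 + 0 + 1 + 0 + 0 = 2 ≡ 0 (mod 2).
  s_3 = 1 + 1 + 0 + 1 + 0 + 0 + 0 + 0 = 3 ≡ 1 (mod 2).
  s_4 = 0 + 1 + 0 + 1 + 0 + 0 + 1 + 0 = 3 ≡ 1 (mod 2).
s = (1, 0, 1, 1)^T — this equals column 11 of H (binary 1011), so error is at position 11.
Correct: flip bit 11 of r = 011000100000100 to get c = 011000100010100.


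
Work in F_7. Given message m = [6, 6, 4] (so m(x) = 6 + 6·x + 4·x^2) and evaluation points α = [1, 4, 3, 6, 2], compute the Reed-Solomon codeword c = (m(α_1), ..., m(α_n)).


c = [2, 3, 4, 4, 6]

Message polynomial: m(x) = 6 + 6·x + 4·x^2 (mod 7).
For each evaluation point α_i, compute m(α_i) mod 7:
  α_1 = 1: Horner steps 4 → 3 → 2, so m(1) = 2.
  α_2 = 4: Horner steps 4 → 1 → 3, so m(4) = 3.
  α_3 = 3: Horner steps 4 → 4 → 4, so m(3) = 4.
  α_4 = 6: Horner steps 4 → 2 → 4, so m(6) = 4.
  α_5 = 2: Horner steps 4 → 0 → 6, so m(2) = 6.
Codeword c = [2, 3, 4, 4, 6] ∈ F_7^5.


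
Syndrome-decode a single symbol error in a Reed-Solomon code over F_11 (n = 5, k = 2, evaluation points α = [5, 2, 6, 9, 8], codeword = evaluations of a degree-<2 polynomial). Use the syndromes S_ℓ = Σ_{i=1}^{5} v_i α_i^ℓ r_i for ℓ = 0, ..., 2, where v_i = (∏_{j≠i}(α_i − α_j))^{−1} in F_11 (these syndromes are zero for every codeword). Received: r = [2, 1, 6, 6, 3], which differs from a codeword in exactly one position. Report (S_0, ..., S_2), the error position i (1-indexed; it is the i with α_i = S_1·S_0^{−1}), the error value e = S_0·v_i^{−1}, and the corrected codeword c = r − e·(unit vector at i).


S = (3, 5, 1), error at position 4, error magnitude e = 10, c = [2, 1, 6, 7, 3].

Step 1: column multipliers v_i = (∏_{j≠i}(α_i − α_j))^{−1} mod 11.
  i = 1 (α = 5): (5−2)(5−6)(5−9)(5−8) = 3·(−1)·(−4)·(−3) = −36 ≡ 8, so v_1 = 8^{−1} = 7 (mod 11).
  i = 2 (α = 2): (2−5)(2−6)(2−9)(2−8) = (−3)·(−4)·(−7)·(−6) = 504 ≡ 9, so v_2 = 9^{−1} = 5 (mod 11).
  i = 3 (α = 6): (6−5)(6−2)(6−9)(6−8) = 1·4·(−3)·(−2) = 24 ≡ 2, so v_3 = 2^{−1} = 6 (mod 11).
  i = 4 (α = 9): (9−5)(9−2)(9−6)(9−8) = 4·7·3·1 = 84 ≡ 7, so v_4 = 7^{−1} = 8 (mod 11).
  i = 5 (α = 8): (8−5)(8−2)(8−6)(8−9) = 3·6·2·(−1) = −36 ≡ 8, so v_5 = 8^{−1} = 7 (mod 11).
  v = [7, 5, 6, 8, 7].
Step 2: syndromes of r = [2, 1, 6, 6, 3] (all sums mod 11).
  S_0 = Σ v_i r_i = 7·2 + 5·1 + 6·6 + 8·6 + 7·3 = 124 ≡ 3.
  S_1 = Σ v_i α_i r_i = 7·5·2 + 5·2·1 + 6·6·6 + 8·9·6 + 7·8·3 = 896 ≡ 5.
  α_i^2 mod 11 = [3, 4, 3, 4, 9].
  S_2 = Σ v_i α_i^2 r_i = 7·3·2 + 5·4·1 + 6·3·6 + 8·4·6 + 7·9·3 = 551 ≡ 1.
  S = (3, 5, 1) ≠ 0, so r is not a codeword (an error is present).
Step 3: locate the error. For a single error e at position i, S_ℓ = v_i·e·α_i^ℓ, so α_err = S_1/S_0.
  S_0^{−1} = 3^{−1} = 4 (mod 11), so α_err = 5·4 = 20 ≡ 9 = α_4. Error position i = 4.
  Consistency check: S_2/S_1 = 1·9 = 9 ≡ 9 = α_err ✓ (single-error assumption holds).
Step 4: error magnitude e = S_0/v_4 = S_0·∏_{j≠4}(α_4 − α_j) = 3·7 = 21 ≡ 10 (mod 11).
Step 5: correct position 4: c_4 = r_4 − e = 6 − 10 ≡ 7 (mod 11). Hence c = [2, 1, 6, 7, 3].
  Check: interpolating c through the α_i gives m(x) = 4 + 4·x (degree < 2) with m(α_i) = c_i for every i, so c is indeed a codeword.


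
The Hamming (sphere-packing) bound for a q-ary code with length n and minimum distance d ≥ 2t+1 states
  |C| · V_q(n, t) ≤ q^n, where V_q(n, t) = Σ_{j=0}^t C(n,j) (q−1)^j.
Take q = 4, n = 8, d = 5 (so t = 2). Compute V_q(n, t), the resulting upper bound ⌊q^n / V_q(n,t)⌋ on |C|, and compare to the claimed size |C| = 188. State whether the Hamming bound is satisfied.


V_q(n, t) = 277, q^n = 65536, Hamming bound = 236, |C| = 188 ≤ bound (satisfied).

Step 1: Compute V_q(n, t) = Σ_{j=0}^2 C(n, j) (q−1)^j.
  j = 0: C(8,0)·(3)^0 = 1·1 = 1.
  j = 1: C(8,1)·(3)^1 = 8·3 = 24.
  j = 2: C(8,2)·(3)^2 = 28·9 = 252.
  V_q(n, t) = 1 + 24 + 252 = 277.
Step 2: q^n = 4^8 = 65536.
Step 3: Hamming bound ⌊q^n / V_q(n,t)⌋ = ⌊65536/277⌋ = 236.
Step 4: Compare |C| = 188 to 236: satisfied.
The claimed |C| lies below the Hamming bound.


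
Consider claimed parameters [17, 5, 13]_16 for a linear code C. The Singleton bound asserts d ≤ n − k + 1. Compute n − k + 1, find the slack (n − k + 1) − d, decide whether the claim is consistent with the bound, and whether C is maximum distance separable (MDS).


Singleton RHS = n − k + 1 = 13, slack = 0, bound satisfied, MDS.

Singleton bound: d ≤ n − k + 1.
Here n = 17, k = 5, so n − k + 1 = 13.
Given d = 13, check d ≤ 13: YES.
Slack = (n − k + 1) − d = 0.
The code is MDS (slack = 0).
Description: the claimed parameters are [17, 5, 13]_16; such a code would be MDS (meets Singleton bound).


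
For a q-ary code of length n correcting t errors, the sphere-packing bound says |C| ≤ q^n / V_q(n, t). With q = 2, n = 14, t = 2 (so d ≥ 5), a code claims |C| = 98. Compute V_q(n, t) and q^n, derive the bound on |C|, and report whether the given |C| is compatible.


V_q(n, t) = 106, q^n = 16384, Hamming bound = 154, |C| = 98 ≤ bound (satisfied).

Step 1: Compute V_q(n, t) = Σ_{j=0}^2 C(n, j) (q−1)^j.
  j = 0: C(14,0)·(1)^0 = 1·1 = 1.
  j = 1: C(14,1)·(1)^1 = 14·1 = 14.
  j = 2: C(14,2)·(1)^2 = 91·1 = 91.
  V_q(n, t) = 1 + 14 + 91 = 106.
Step 2: q^n = 2^14 = 16384.
Step 3: Hamming bound ⌊q^n / V_q(n,t)⌋ = ⌊16384/106⌋ = 154.
Step 4: Compare |C| = 98 to 154: satisfied.
The claimed |C| lies below the Hamming bound.


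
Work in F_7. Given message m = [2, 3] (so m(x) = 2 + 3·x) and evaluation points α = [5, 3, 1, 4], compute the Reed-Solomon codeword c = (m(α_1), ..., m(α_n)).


c = [3, 4, 5, 0]

Message polynomial: m(x) = 2 + 3·x (mod 7).
For each evaluation point α_i, compute m(α_i) mod 7:
  α_1 = 5: Horner steps 3 → 3, so m(5) = 3.
  α_2 = 3: Horner steps 3 → 4, so m(3) = 4.
  α_3 = 1: Horner steps 3 → 5, so m(1) = 5.
  α_4 = 4: Horner steps 3 → 0, so m(4) = 0.
Codeword c = [3, 4, 5, 0] ∈ F_7^4.


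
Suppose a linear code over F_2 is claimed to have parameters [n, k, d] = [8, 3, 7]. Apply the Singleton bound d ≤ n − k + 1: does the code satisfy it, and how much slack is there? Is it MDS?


Singleton RHS = n − k + 1 = 6, slack = -1, bound violated (no such code; not MDS).

Singleton bound: d ≤ n − k + 1.
Here n = 8, k = 3, so n − k + 1 = 6.
Given d = 7, check d ≤ 6: NO.
Slack = (n − k + 1) − d = -1.
The slack is negative: d = 7 exceeds n − k + 1 = 6 by 1, so the Singleton bound is violated and no linear [8, 3, 7]_2 code can exist. In particular it is not MDS (MDS requires d = n − k + 1 exactly).
Description: the claimed parameters are [8, 3, 7]_2; such a code would be impossible (violates the Singleton bound).


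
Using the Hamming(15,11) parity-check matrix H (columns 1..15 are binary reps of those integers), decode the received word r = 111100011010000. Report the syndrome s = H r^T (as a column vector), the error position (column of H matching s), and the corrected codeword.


s = (1, 1, 1, 0)^T, error position = 14, corrected codeword c = 111100011010010

Compute s = H r^T mod 2 one row at a time:
  s_1 = 1 + 1 + 0 + 1 + 0 + 0 + 0 + 0 = 3 ≡ 1 (mod 2).
  s_2 = 1 + 0 + 0 + 0 + 0 + 0 + 0 + 0 = 1 ≡ 1 (mod 2).
  s_3 = 1 + 1 + 0 + 0 + 0 + 1 + 0 + 0 = 3 ≡ 1 (mod 2).
  s_4 = 1 + 1 + 0 + 0 + 1 + 1 + 0 + 0 = 4 ≡ 0 (mod 2).
s = (1, 1, 1, 0)^T — this equals column 14 of H (binary 1110), so error is at position 14.
Correct: flip bit 14 of r = 111100011010000 to get c = 111100011010010.


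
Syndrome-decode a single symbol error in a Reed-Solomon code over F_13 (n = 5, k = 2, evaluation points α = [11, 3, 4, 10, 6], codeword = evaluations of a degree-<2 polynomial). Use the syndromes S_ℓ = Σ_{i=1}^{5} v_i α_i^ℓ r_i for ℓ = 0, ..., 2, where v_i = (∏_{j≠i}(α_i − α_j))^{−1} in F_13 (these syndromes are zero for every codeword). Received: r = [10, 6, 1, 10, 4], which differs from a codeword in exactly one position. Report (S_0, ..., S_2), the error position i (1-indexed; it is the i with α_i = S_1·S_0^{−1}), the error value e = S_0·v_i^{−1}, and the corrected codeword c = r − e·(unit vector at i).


S = (10, 6, 1), error at position 1, error magnitude e = 5, c = [5, 6, 1, 10, 4].

Step 1: column multipliers v_i = (∏_{j≠i}(α_i − α_j))^{−1} mod 13.
  i = 1 (α = 11): (11−3)(11−4)(11−10)(11−6) = 8·7·1·5 = 280 ≡ 7, so v_1 = 7^{−1} = 2 (mod 13).
  i = 2 (α = 3): (3−11)(3−4)(3−10)(3−6) = (−8)·(−1)·(−7)·(−3) = 168 ≡ 12, so v_2 = 12^{−1} = 12 (mod 13).
  i = 3 (α = 4): (4−11)(4−3)(4−10)(4−6) = (−7)·1·(−6)·(−2) = −84 ≡ 7, so v_3 = 7^{−1} = 2 (mod 13).
  i = 4 (α = 10): (10−11)(10−3)(10−4)(10−6) = (−1)·7·6·4 = −168 ≡ 1, so v_4 = 1^{−1} = 1 (mod 13).
  i = 5 (α = 6): (6−11)(6−3)(6−4)(6−10) = (−5)·3·2·(−4) = 120 ≡ 3, so v_5 = 3^{−1} = 9 (mod 13).
  v = [2, 12, 2, 1, 9].
Step 2: syndromes of r = [10, 6, 1, 10, 4] (all sums mod 13).
  S_0 = Σ v_i r_i = 2·10 + 12·6 + 2·1 + 1·10 + 9·4 = 140 ≡ 10.
  S_1 = Σ v_i α_i r_i = 2·11·10 + 12·3·6 + 2·4·1 + 1·10·10 + 9·6·4 = 760 ≡ 6.
  α_i^2 mod 13 = [4, 9, 3, 9, 10].
  S_2 = Σ v_i α_i^2 r_i = 2·4·10 + 12·9·6 + 2·3·1 + 1·9·10 + 9·10·4 = 1184 ≡ 1.
  S = (10, 6, 1) ≠ 0, so r is not a codeword (an error is present).
Step 3: locate the error. For a single error e at position i, S_ℓ = v_i·e·α_i^ℓ, so α_err = S_1/S_0.
  S_0^{−1} = 10^{−1} = 4 (mod 13), so α_err = 6·4 = 24 ≡ 11 = α_1. Error position i = 1.
  Consistency check: S_2/S_1 = 1·11 = 11 ≡ 11 = α_err ✓ (single-error assumption holds).
Step 4: error magnitude e = S_0/v_1 = S_0·∏_{j≠1}(α_1 − α_j) = 10·7 = 70 ≡ 5 (mod 13).
Step 5: correct position 1: c_1 = r_1 − e = 10 − 5 ≡ 5 (mod 13). Hence c = [5, 6, 1, 10, 4].
  Check: interpolating c through the α_i gives m(x) = 8 + 8·x (degree < 2) with m(α_i) = c_i for every i, so c is indeed a codeword.


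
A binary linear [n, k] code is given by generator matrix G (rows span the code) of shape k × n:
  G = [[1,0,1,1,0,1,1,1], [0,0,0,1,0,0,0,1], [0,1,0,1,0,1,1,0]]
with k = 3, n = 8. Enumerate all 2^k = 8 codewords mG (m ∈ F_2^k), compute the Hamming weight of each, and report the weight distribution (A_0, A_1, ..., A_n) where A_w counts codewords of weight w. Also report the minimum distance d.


Weight distribution: A_0 = 1, A_2 = 1, A_4 = 5, A_6 = 1. Minimum distance d = 2.

Enumerate all 2^3 = 8 messages m ∈ F_2^3.
For each, compute codeword c = mG in F_2^8, then tally its weight.
  m = 000 → c = 00000000, weight = 0.
  m = 100 → c = 10110111, weight = 6.
  m = 010 → c = 00010001, weight = 2.
  m = 110 → c = 10100110, weight = 4.
  m = 001 → c = 01010110, weight = 4.
  m = 101 → c = 11100001, weight = 4.
  m = 011 → c = 01000111, weight = 4.
  m = 111 → c = 11110000, weight = 4.
Tally weights:
  weight 0: 1 codewords.
  weight 2: 1 codewords.
  weight 4: 5 codewords.
  weight 6: 1 codewords.
Minimum distance d = smallest w > 0 with A_w > 0 = 2.
Sanity: Σ A_w = 8 = 2^3 = 8 ✓.


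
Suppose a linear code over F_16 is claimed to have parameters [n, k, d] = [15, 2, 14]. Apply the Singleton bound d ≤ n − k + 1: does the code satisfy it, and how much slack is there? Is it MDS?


Singleton RHS = n − k + 1 = 14, slack = 0, bound satisfied, MDS.

Singleton bound: d ≤ n − k + 1.
Here n = 15, k = 2, so n − k + 1 = 14.
Given d = 14, check d ≤ 14: YES.
Slack = (n − k + 1) − d = 0.
The code is MDS (slack = 0).
Description: the claimed parameters are [15, 2, 14]_16; such a code would be MDS (meets Singleton bound).


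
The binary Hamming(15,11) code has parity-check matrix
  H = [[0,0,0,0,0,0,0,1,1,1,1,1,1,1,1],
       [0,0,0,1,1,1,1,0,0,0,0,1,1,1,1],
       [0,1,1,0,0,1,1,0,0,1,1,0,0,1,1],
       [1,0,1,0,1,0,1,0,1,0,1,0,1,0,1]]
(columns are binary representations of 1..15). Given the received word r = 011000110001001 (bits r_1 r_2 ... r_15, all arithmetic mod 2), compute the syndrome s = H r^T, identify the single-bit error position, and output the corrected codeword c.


s = (1, 1, 0, 1)^T, error position = 13, corrected codeword c = 011000110001101

Compute s = H r^T mod 2 one row at a time:
  s_1 = 1 + 0 + 0 + 0 + 1 + 0 + 0 + 1 = 3 ≡ 1 (mod 2).
  s_2 = 0 + 0 + 0 + 1 + 1 + 0 + 0 + 1 = 3 ≡ 1 (mod 2).
  s_3 = 1 + 1 + 0 + 1 + 0 + 0 + 0 + 1 = 4 ≡ 0 (mod 2).
  s_4 = 0 + 1 + 0 + 1 + 0 + 0 + 0 + 1 = 3 ≡ 1 (mod 2).
s = (1, 1, 0, 1)^T — this equals column 13 of H (binary 1101), so error is at position 13.
Correct: flip bit 13 of r = 011000110001001 to get c = 011000110001101.


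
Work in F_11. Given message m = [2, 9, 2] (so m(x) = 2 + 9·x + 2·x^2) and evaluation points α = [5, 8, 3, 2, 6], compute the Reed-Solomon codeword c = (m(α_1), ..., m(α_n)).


c = [9, 4, 3, 6, 7]

Message polynomial: m(x) = 2 + 9·x + 2·x^2 (mod 11).
For each evaluation point α_i, compute m(α_i) mod 11:
  α_1 = 5: Horner steps 2 → 8 → 9, so m(5) = 9.
  α_2 = 8: Horner steps 2 → 3 → 4, so m(8) = 4.
  α_3 = 3: Horner steps 2 → 4 → 3, so m(3) = 3.
  α_4 = 2: Horner steps 2 → 2 → 6, so m(2) = 6.
  α_5 = 6: Horner steps 2 → 10 → 7, so m(6) = 7.
Codeword c = [9, 4, 3, 6, 7] ∈ F_11^5.


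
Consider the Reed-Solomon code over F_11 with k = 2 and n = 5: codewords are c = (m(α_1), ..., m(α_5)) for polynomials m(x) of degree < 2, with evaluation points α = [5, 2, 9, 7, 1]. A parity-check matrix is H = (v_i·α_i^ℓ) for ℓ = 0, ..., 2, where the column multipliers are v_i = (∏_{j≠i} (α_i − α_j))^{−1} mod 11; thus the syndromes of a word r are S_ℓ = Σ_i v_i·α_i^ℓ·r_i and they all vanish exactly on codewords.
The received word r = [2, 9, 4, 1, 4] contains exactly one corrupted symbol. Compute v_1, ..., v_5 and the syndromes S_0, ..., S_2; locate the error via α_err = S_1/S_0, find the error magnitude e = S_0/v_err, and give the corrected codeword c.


S = (6, 10, 2), error at position 3, error magnitude e = 4, c = [2, 9, 0, 1, 4].

Step 1: column multipliers v_i = (∏_{j≠i}(α_i − α_j))^{−1} mod 11.
  i = 1 (α = 5): (5−2)(5−9)(5−7)(5−1) = 3·(−4)·(−2)·4 = 96 ≡ 8, so v_1 = 8^{−1} = 7 (mod 11).
  i = 2 (α = 2): (2−5)(2−9)(2−7)(2−1) = (−3)·(−7)·(−5)·1 = −105 ≡ 5, so v_2 = 5^{−1} = 9 (mod 11).
  i = 3 (α = 9): (9−5)(9−2)(9−7)(9−1) = 4·7·2·8 = 448 ≡ 8, so v_3 = 8^{−1} = 7 (mod 11).
  i = 4 (α = 7): (7−5)(7−2)(7−9)(7−1) = 2·5·(−2)·6 = −120 ≡ 1, so v_4 = 1^{−1} = 1 (mod 11).
  i = 5 (α = 1): (1−5)(1−2)(1−9)(1−7) = (−4)·(−1)·(−8)·(−6) = 192 ≡ 5, so v_5 = 5^{−1} = 9 (mod 11).
  v = [7, 9, 7, 1, 9].
Step 2: syndromes of r = [2, 9, 4, 1, 4] (all sums mod 11).
  S_0 = Σ v_i r_i = 7·2 + 9·9 + 7·4 + 1·1 + 9·4 = 160 ≡ 6.
  S_1 = Σ v_i α_i r_i = 7·5·2 + 9·2·9 + 7·9·4 + 1·7·1 + 9·1·4 = 527 ≡ 10.
  α_i^2 mod 11 = [3, 4, 4, 5, 1].
  S_2 = Σ v_i α_i^2 r_i = 7·3·2 + 9·4·9 + 7·4·4 + 1·5·1 + 9·1·4 = 519 ≡ 2.
  S = (6, 10, 2) ≠ 0, so r is not a codeword (an error is present).
Step 3: locate the error. For a single error e at position i, S_ℓ = v_i·e·α_i^ℓ, so α_err = S_1/S_0.
  S_0^{−1} = 6^{−1} = 2 (mod 11), so α_err = 10·2 = 20 ≡ 9 = α_3. Error position i = 3.
  Consistency check: S_2/S_1 = 2·10 = 20 ≡ 9 = α_err ✓ (single-error assumption holds).
Step 4: error magnitude e = S_0/v_3 = S_0·∏_{j≠3}(α_3 − α_j) = 6·8 = 48 ≡ 4 (mod 11).
Step 5: correct position 3: c_3 = r_3 − e = 4 − 4 ≡ 0 (mod 11). Hence c = [2, 9, 0, 1, 4].
  Check: interpolating c through the α_i gives m(x) = 10 + 5·x (degree < 2) with m(α_i) = c_i for every i, so c is indeed a codeword.


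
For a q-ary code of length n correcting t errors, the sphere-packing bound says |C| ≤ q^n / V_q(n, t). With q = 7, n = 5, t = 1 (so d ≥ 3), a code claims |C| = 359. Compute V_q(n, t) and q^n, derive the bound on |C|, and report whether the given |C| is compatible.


V_q(n, t) = 31, q^n = 16807, Hamming bound = 542, |C| = 359 ≤ bound (satisfied).

Step 1: Compute V_q(n, t) = Σ_{j=0}^1 C(n, j) (q−1)^j.
  j = 0: C(5,0)·(6)^0 = 1·1 = 1.
  j = 1: C(5,1)·(6)^1 = 5·6 = 30.
  V_q(n, t) = 1 + 30 = 31.
Step 2: q^n = 7^5 = 16807.
Step 3: Hamming bound ⌊q^n / V_q(n,t)⌋ = ⌊16807/31⌋ = 542.
Step 4: Compare |C| = 359 to 542: satisfied.
The claimed |C| lies below the Hamming bound.


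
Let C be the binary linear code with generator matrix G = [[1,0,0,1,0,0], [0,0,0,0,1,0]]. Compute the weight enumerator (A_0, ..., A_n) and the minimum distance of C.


Weight distribution: A_0 = 1, A_1 = 1, A_2 = 1, A_3 = 1. Minimum distance d = 1.

Enumerate all 2^2 = 4 messages m ∈ F_2^2.
For each, compute codeword c = mG in F_2^6, then tally its weight.
  m = 00 → c = 000000, weight = 0.
  m = 10 → c = 100100, weight = 2.
  m = 01 → c = 000010, weight = 1.
  m = 11 → c = 100110, weight = 3.
Tally weights:
  weight 0: 1 codewords.
  weight 1: 1 codewords.
  weight 2: 1 codewords.
  weight 3: 1 codewords.
Minimum distance d = smallest w > 0 with A_w > 0 = 1.
Sanity: Σ A_w = 4 = 2^2 = 4 ✓.


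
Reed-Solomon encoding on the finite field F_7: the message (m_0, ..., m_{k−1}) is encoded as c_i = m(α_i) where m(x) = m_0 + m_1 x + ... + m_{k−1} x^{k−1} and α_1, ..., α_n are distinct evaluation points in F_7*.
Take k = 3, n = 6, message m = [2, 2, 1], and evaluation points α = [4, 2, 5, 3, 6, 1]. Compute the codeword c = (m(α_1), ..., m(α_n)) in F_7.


c = [5, 3, 2, 3, 1, 5]

Message polynomial: m(x) = 2 + 2·x + 1·x^2 (mod 7).
For each evaluation point α_i, compute m(α_i) mod 7:
  α_1 = 4: Horner steps 1 → 6 → 5, so m(4) = 5.
  α_2 = 2: Horner steps 1 → 4 → 3, so m(2) = 3.
  α_3 = 5: Horner steps 1 → 0 → 2, so m(5) = 2.
  α_4 = 3: Horner steps 1 → 5 → 3, so m(3) = 3.
  α_5 = 6: Horner steps 1 → 1 → 1, so m(6) = 1.
  α_6 = 1: Horner steps 1 → 3 → 5, so m(1) = 5.
Codeword c = [5, 3, 2, 3, 1, 5] ∈ F_7^6.


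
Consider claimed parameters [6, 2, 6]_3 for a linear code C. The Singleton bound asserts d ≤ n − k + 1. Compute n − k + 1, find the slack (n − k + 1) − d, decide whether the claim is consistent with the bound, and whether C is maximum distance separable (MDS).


Singleton RHS = n − k + 1 = 5, slack = -1, bound violated (no such code; not MDS).

Singleton bound: d ≤ n − k + 1.
Here n = 6, k = 2, so n − k + 1 = 5.
Given d = 6, check d ≤ 5: NO.
Slack = (n − k + 1) − d = -1.
The slack is negative: d = 6 exceeds n − k + 1 = 5 by 1, so the Singleton bound is violated and no linear [6, 2, 6]_3 code can exist. In particular it is not MDS (MDS requires d = n − k + 1 exactly).
Description: the claimed parameters are [6, 2, 6]_3; such a code would be impossible (violates the Singleton bound).


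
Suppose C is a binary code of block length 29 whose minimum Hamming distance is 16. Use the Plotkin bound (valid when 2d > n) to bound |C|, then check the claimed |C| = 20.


Plotkin bound M ≤ 10; given |C| = 20 > bound (violated).

Check applicability: 2d = 32, n = 29.
2d − n = 3 > 0, so Plotkin applies.
Compute d/(2d−n) = 16/3 ≈ 5.3333.
⌊d/(2d−n)⌋ = 5.
Plotkin bound: M ≤ 2·5 = 10.
Given |C| = 20, check: VIOLATED.
This |C| is above the Plotkin bound, so no binary code with n = 29, d = 16 and 20 codewords exists.


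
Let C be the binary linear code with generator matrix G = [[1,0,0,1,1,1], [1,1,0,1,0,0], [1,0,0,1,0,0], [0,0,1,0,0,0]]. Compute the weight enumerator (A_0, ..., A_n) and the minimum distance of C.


Weight distribution: A_0 = 1, A_1 = 2, A_2 = 3, A_3 = 4, A_4 = 3, A_5 = 2, A_6 = 1. Minimum distance d = 1.

Enumerate all 2^4 = 16 messages m ∈ F_2^4.
For each, compute codeword c = mG in F_2^6, then tally its weight.
  m = 0000 → c = 000000, weight = 0.
  m = 1000 → c = 100111, weight = 4.
  m = 0100 → c = 110100, weight = 3.
  m = 1100 → c = 010011, weight = 3.
  m = 0010 → c = 100100, weight = 2.
  m = 1010 → c = 000011, weight = 2.
  m = 0110 → c = 010000, weight = 1.
  m = 1110 → c = 110111, weight = 5.
  m = 0001 → c = 001000, weight = 1.
  m = 1001 → c = 101111, weight = 5.
  m = 0101 → c = 111100, weight = 4.
  m = 1101 → c = 011011, weight = 4.
  m = 0011 → c = 101100, weight = 3.
  m = 1011 → c = 001011, weight = 3.
  m = 0111 → c = 011000, weight = 2.
  m = 1111 → c = 111111, weight = 6.
Tally weights:
  weight 0: 1 codewords.
  weight 1: 2 codewords.
  weight 2: 3 codewords.
  weight 3: 4 codewords.
  weight 4: 3 codewords.
  weight 5: 2 codewords.
  weight 6: 1 codewords.
Minimum distance d = smallest w > 0 with A_w > 0 = 1.
Sanity: Σ A_w = 16 = 2^4 = 16 ✓.


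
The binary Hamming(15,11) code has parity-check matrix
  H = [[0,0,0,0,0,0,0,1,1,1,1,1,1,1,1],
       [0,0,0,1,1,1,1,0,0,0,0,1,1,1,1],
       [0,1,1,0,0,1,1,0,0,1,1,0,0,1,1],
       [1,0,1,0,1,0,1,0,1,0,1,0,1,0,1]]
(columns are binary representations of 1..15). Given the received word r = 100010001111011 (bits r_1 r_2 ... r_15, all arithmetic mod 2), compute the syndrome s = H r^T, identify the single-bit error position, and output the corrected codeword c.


s = (0, 0, 0, 1)^T, error position = 1, corrected codeword c = 000010001111011

Compute s = H r^T mod 2 one row at a time:
  s_1 = 0 + 1 + 1 + 1 + 1 + 0 + 1 + 1 = 6 ≡ 0 (mod 2).
  s_2 = 0 + 1 + 0 + 0 + 1 + 0 + 1 + 1 = 4 ≡ 0 (mod 2).
  s_3 = 0 + 0 + 0 + 0 + 1 + 1 + 1 + 1 = 4 ≡ 0 (mod 2).
  s_4 = 1 + 0 + 1 + 0 + 1 + 1 + 0 + 1 = 5 ≡ 1 (mod 2).
s = (0, 0, 0, 1)^T — this equals column 1 of H (binary 0001), so error is at position 1.
Correct: flip bit 1 of r = 100010001111011 to get c = 000010001111011.


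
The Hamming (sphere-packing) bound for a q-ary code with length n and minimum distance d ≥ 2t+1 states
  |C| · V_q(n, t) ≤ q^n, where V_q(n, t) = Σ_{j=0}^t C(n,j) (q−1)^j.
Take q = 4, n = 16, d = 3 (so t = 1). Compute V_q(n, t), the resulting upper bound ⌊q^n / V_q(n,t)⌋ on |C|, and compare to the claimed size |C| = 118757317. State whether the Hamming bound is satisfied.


V_q(n, t) = 49, q^n = 4294967296, Hamming bound = 87652393, |C| = 118757317 > bound (violated).

Step 1: Compute V_q(n, t) = Σ_{j=0}^1 C(n, j) (q−1)^j.
  j = 0: C(16,0)·(3)^0 = 1·1 = 1.
  j = 1: C(16,1)·(3)^1 = 16·3 = 48.
  V_q(n, t) = 1 + 48 = 49.
Step 2: q^n = 4^16 = 4294967296.
Step 3: Hamming bound ⌊q^n / V_q(n,t)⌋ = ⌊4294967296/49⌋ = 87652393.
Step 4: Compare |C| = 118757317 to 87652393: violated.
The claimed |C| lies above the Hamming bound, so no 4-ary code of length 16 with d ≥ 3 can have 118757317 codewords.


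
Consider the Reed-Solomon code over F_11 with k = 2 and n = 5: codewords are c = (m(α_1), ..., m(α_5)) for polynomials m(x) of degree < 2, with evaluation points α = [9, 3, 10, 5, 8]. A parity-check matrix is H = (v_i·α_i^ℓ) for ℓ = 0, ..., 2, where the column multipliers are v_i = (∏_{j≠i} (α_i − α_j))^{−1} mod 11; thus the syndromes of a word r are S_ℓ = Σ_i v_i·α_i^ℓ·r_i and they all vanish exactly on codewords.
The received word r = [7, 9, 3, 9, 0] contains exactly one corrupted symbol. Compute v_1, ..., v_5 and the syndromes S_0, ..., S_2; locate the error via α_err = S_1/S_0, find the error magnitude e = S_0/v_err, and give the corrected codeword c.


S = (8, 7, 2), error at position 4, error magnitude e = 8, c = [7, 9, 3, 1, 0].

Step 1: column multipliers v_i = (∏_{j≠i}(α_i − α_j))^{−1} mod 11.
  i = 1 (α = 9): (9−3)(9−10)(9−5)(9−8) = 6·(−1)·4·1 = −24 ≡ 9, so v_1 = 9^{−1} = 5 (mod 11).
  i = 2 (α = 3): (3−9)(3−10)(3−5)(3−8) = (−6)·(−7)·(−2)·(−5) = 420 ≡ 2, so v_2 = 2^{−1} = 6 (mod 11).
  i = 3 (α = 10): (10−9)(10−3)(10−5)(10−8) = 1·7·5·2 = 70 ≡ 4, so v_3 = 4^{−1} = 3 (mod 11).
  i = 4 (α = 5): (5−9)(5−3)(5−10)(5−8) = (−4)·2·(−5)·(−3) = −120 ≡ 1, so v_4 = 1^{−1} = 1 (mod 11).
  i = 5 (α = 8): (8−9)(8−3)(8−10)(8−5) = (−1)·5·(−2)·3 = 30 ≡ 8, so v_5 = 8^{−1} = 7 (mod 11).
  v = [5, 6, 3, 1, 7].
Step 2: syndromes of r = [7, 9, 3, 9, 0] (all sums mod 11).
  S_0 = Σ v_i r_i = 5·7 + 6·9 + 3·3 + 1·9 + 7·0 = 107 ≡ 8.
  S_1 = Σ v_i α_i r_i = 5·9·7 + 6·3·9 + 3·10·3 + 1·5·9 + 7·8·0 = 612 ≡ 7.
  α_i^2 mod 11 = [4, 9, 1, 3, 9].
  S_2 = Σ v_i α_i^2 r_i = 5·4·7 + 6·9·9 + 3·1·3 + 1·3·9 + 7·9·0 = 662 ≡ 2.
  S = (8, 7, 2) ≠ 0, so r is not a codeword (an error is present).
Step 3: locate the error. For a single error e at position i, S_ℓ = v_i·e·α_i^ℓ, so α_err = S_1/S_0.
  S_0^{−1} = 8^{−1} = 7 (mod 11), so α_err = 7·7 = 49 ≡ 5 = α_4. Error position i = 4.
  Consistency check: S_2/S_1 = 2·8 = 16 ≡ 5 = α_err ✓ (single-error assumption holds).
Step 4: error magnitude e = S_0/v_4 = S_0·∏_{j≠4}(α_4 − α_j) = 8·1 = 8 ≡ 8 (mod 11).
Step 5: correct position 4: c_4 = r_4 − e = 9 − 8 ≡ 1 (mod 11). Hence c = [7, 9, 3, 1, 0].
  Check: interpolating c through the α_i gives m(x) = 10 + 7·x (degree < 2) with m(α_i) = c_i for every i, so c is indeed a codeword.


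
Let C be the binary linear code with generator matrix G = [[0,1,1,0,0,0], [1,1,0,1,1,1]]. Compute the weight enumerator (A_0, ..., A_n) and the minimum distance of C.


Weight distribution: A_0 = 1, A_2 = 1, A_5 = 2. Minimum distance d = 2.

Enumerate all 2^2 = 4 messages m ∈ F_2^2.
For each, compute codeword c = mG in F_2^6, then tally its weight.
  m = 00 → c = 000000, weight = 0.
  m = 10 → c = 011000, weight = 2.
  m = 01 → c = 110111, weight = 5.
  m = 11 → c = 101111, weight = 5.
Tally weights:
  weight 0: 1 codewords.
  weight 2: 1 codewords.
  weight 5: 2 codewords.
Minimum distance d = smallest w > 0 with A_w > 0 = 2.
Sanity: Σ A_w = 4 = 2^2 = 4 ✓.


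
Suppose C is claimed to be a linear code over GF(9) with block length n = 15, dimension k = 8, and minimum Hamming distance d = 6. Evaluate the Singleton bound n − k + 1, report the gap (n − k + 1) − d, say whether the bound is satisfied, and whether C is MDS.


Singleton RHS = n − k + 1 = 8, slack = 2, bound satisfied, not MDS.

Singleton bound: d ≤ n − k + 1.
Here n = 15, k = 8, so n − k + 1 = 8.
Given d = 6, check d ≤ 8: YES.
Slack = (n − k + 1) − d = 2.
The code is NOT MDS (slack = 2 > 0).
Description: the claimed parameters are [15, 8, 6]_9; such a code would be non-MDS.


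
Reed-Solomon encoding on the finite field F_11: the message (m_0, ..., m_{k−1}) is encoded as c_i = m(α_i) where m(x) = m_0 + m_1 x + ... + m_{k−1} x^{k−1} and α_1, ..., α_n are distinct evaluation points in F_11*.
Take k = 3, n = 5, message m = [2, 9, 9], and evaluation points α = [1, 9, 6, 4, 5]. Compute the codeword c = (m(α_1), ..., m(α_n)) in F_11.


c = [9, 9, 6, 6, 8]

Message polynomial: m(x) = 2 + 9·x + 9·x^2 (mod 11).
For each evaluation point α_i, compute m(α_i) mod 11:
  α_1 = 1: Horner steps 9 → 7 → 9, so m(1) = 9.
  α_2 = 9: Horner steps 9 → 2 → 9, so m(9) = 9.
  α_3 = 6: Horner steps 9 → 8 → 6, so m(6) = 6.
  α_4 = 4: Horner steps 9 → 1 → 6, so m(4) = 6.
  α_5 = 5: Horner steps 9 → 10 → 8, so m(5) = 8.
Codeword c = [9, 9, 6, 6, 8] ∈ F_11^5.


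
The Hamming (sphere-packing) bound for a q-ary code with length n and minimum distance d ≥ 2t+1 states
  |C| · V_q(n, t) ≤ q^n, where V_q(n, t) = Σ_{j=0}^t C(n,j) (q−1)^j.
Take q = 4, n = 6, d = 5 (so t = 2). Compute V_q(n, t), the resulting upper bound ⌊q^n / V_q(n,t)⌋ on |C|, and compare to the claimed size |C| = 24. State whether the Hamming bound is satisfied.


V_q(n, t) = 154, q^n = 4096, Hamming bound = 26, |C| = 24 ≤ bound (satisfied).

Step 1: Compute V_q(n, t) = Σ_{j=0}^2 C(n, j) (q−1)^j.
  j = 0: C(6,0)·(3)^0 = 1·1 = 1.
  j = 1: C(6,1)·(3)^1 = 6·3 = 18.
  j = 2: C(6,2)·(3)^2 = 15·9 = 135.
  V_q(n, t) = 1 + 18 + 135 = 154.
Step 2: q^n = 4^6 = 4096.
Step 3: Hamming bound ⌊q^n / V_q(n,t)⌋ = ⌊4096/154⌋ = 26.
Step 4: Compare |C| = 24 to 26: satisfied.
The claimed |C| lies below the Hamming bound.


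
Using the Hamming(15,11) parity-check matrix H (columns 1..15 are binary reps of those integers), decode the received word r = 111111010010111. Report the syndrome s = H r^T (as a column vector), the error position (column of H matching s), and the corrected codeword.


s = (1, 0, 0, 0)^T, error position = 8, corrected codeword c = 111111000010111

Compute s = H r^T mod 2 one row at a time:
  s_1 = 1 + 0 + 0 + 1 + 0 + 1 + 1 + 1 = 5 ≡ 1 (mod 2).
  s_2 = 1 + 1 + 1 + 0 + 0 + 1 + 1 + 1 = 6 ≡ 0 (mod 2).
  s_3 = 1 + 1 + 1 + 0 + 0 + 1 + 1 + 1 = 6 ≡ 0 (mod 2).
  s_4 = 1 + 1 + 1 + 0 + 0 + 1 + 1 + 1 = 6 ≡ 0 (mod 2).
s = (1, 0, 0, 0)^T — this equals column 8 of H (binary 1000), so error is at position 8.
Correct: flip bit 8 of r = 111111010010111 to get c = 111111000010111.


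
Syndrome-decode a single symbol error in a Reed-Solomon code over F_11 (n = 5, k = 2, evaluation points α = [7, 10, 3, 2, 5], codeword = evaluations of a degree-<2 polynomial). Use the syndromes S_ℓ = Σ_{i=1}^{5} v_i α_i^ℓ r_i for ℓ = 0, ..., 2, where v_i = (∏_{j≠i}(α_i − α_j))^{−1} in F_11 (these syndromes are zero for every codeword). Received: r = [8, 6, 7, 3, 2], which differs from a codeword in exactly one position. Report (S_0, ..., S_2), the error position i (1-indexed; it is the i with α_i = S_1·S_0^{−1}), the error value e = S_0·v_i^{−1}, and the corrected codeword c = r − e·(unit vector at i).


S = (1, 2, 4), error at position 4, error magnitude e = 10, c = [8, 6, 7, 4, 2].

Step 1: column multipliers v_i = (∏_{j≠i}(α_i − α_j))^{−1} mod 11.
  i = 1 (α = 7): (7−10)(7−3)(7−2)(7−5) = (−3)·4·5·2 = −120 ≡ 1, so v_1 = 1^{−1} = 1 (mod 11).
  i = 2 (α = 10): (10−7)(10−3)(10−2)(10−5) = 3·7·8·5 = 840 ≡ 4, so v_2 = 4^{−1} = 3 (mod 11).
  i = 3 (α = 3): (3−7)(3−10)(3−2)(3−5) = (−4)·(−7)·1·(−2) = −56 ≡ 10, so v_3 = 10^{−1} = 10 (mod 11).
  i = 4 (α = 2): (2−7)(2−10)(2−3)(2−5) = (−5)·(−8)·(−1)·(−3) = 120 ≡ 10, so v_4 = 10^{−1} = 10 (mod 11).
  i = 5 (α = 5): (5−7)(5−10)(5−3)(5−2) = (−2)·(−5)·2·3 = 60 ≡ 5, so v_5 = 5^{−1} = 9 (mod 11).
  v = [1, 3, 10, 10, 9].
Step 2: syndromes of r = [8, 6, 7, 3, 2] (all sums mod 11).
  S_0 = Σ v_i r_i = 1·8 + 3·6 + 10·7 + 10·3 + 9·2 = 144 ≡ 1.
  S_1 = Σ v_i α_i r_i = 1·7·8 + 3·10·6 + 10·3·7 + 10·2·3 + 9·5·2 = 596 ≡ 2.
  α_i^2 mod 11 = [5, 1, 9, 4, 3].
  S_2 = Σ v_i α_i^2 r_i = 1·5·8 + 3·1·6 + 10·9·7 + 10·4·3 + 9·3·2 = 862 ≡ 4.
  S = (1, 2, 4) ≠ 0, so r is not a codeword (an error is present).
Step 3: locate the error. For a single error e at position i, S_ℓ = v_i·e·α_i^ℓ, so α_err = S_1/S_0.
  S_0^{−1} = 1^{−1} = 1 (mod 11), so α_err = 2·1 = 2 ≡ 2 = α_4. Error position i = 4.
  Consistency check: S_2/S_1 = 4·6 = 24 ≡ 2 = α_err ✓ (single-error assumption holds).
Step 4: error magnitude e = S_0/v_4 = S_0·∏_{j≠4}(α_4 − α_j) = 1·10 = 10 ≡ 10 (mod 11).
Step 5: correct position 4: c_4 = r_4 − e = 3 − 10 ≡ 4 (mod 11). Hence c = [8, 6, 7, 4, 2].
  Check: interpolating c through the α_i gives m(x) = 9 + 3·x (degree < 2) with m(α_i) = c_i for every i, so c is indeed a codeword.


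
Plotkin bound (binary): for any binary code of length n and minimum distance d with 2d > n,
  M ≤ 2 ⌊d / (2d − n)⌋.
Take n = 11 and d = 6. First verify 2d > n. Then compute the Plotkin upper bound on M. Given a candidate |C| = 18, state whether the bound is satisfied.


Plotkin bound M ≤ 12; given |C| = 18 > bound (violated).

Check applicability: 2d = 12, n = 11.
2d − n = 1 > 0, so Plotkin applies.
Compute d/(2d−n) = 6/1 ≈ 6.0000.
⌊d/(2d−n)⌋ = 6.
Plotkin bound: M ≤ 2·6 = 12.
Given |C| = 18, check: VIOLATED.
This |C| is above the Plotkin bound, so no binary code with n = 11, d = 6 and 18 codewords exists.


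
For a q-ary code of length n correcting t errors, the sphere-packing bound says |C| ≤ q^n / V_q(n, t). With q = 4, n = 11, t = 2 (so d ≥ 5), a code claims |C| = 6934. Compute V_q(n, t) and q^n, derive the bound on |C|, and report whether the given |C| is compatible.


V_q(n, t) = 529, q^n = 4194304, Hamming bound = 7928, |C| = 6934 ≤ bound (satisfied).

Step 1: Compute V_q(n, t) = Σ_{j=0}^2 C(n, j) (q−1)^j.
  j = 0: C(11,0)·(3)^0 = 1·1 = 1.
  j = 1: C(11,1)·(3)^1 = 11·3 = 33.
  j = 2: C(11,2)·(3)^2 = 55·9 = 495.
  V_q(n, t) = 1 + 33 + 495 = 529.
Step 2: q^n = 4^11 = 4194304.
Step 3: Hamming bound ⌊q^n / V_q(n,t)⌋ = ⌊4194304/529⌋ = 7928.
Step 4: Compare |C| = 6934 to 7928: satisfied.
The claimed |C| lies below the Hamming bound.


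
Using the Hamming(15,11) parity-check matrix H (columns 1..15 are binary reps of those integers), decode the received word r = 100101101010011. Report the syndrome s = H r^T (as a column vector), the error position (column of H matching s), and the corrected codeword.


s = (0, 1, 1, 1)^T, error position = 7, corrected codeword c = 100101001010011

Compute s = H r^T mod 2 one row at a time:
  s_1 = 0 + 1 + 0 + 1 + 0 + 0 + 1 + 1 = 4 ≡ 0 (mod 2).
  s_2 = 1 + 0 + 1 + 1 + 0 + 0 + 1 + 1 = 5 ≡ 1 (mod 2).
  s_3 = 0 + 0 + 1 + 1 + 0 + 1 + 1 + 1 = 5 ≡ 1 (mod 2).
  s_4 = 1 + 0 + 0 + 1 + 1 + 1 + 0 + 1 = 5 ≡ 1 (mod 2).
s = (0, 1, 1, 1)^T — this equals column 7 of H (binary 0111), so error is at position 7.
Correct: flip bit 7 of r = 100101101010011 to get c = 100101001010011.


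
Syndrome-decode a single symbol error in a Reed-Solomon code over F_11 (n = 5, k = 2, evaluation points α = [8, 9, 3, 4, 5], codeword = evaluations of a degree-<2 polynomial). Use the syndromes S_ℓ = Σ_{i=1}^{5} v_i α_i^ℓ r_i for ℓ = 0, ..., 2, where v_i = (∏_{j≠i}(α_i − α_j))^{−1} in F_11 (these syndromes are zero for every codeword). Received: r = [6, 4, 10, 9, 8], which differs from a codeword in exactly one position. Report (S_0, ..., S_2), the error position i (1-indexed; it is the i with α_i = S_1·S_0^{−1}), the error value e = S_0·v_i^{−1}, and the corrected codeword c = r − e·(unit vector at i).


S = (2, 5, 7), error at position 1, error magnitude e = 1, c = [5, 4, 10, 9, 8].

Step 1: column multipliers v_i = (∏_{j≠i}(α_i − α_j))^{−1} mod 11.
  i = 1 (α = 8): (8−9)(8−3)(8−4)(8−5) = (−1)·5·4·3 = −60 ≡ 6, so v_1 = 6^{−1} = 2 (mod 11).
  i = 2 (α = 9): (9−8)(9−3)(9−4)(9−5) = 1·6·5·4 = 120 ≡ 10, so v_2 = 10^{−1} = 10 (mod 11).
  i = 3 (α = 3): (3−8)(3−9)(3−4)(3−5) = (−5)·(−6)·(−1)·(−2) = 60 ≡ 5, so v_3 = 5^{−1} = 9 (mod 11).
  i = 4 (α = 4): (4−8)(4−9)(4−3)(4−5) = (−4)·(−5)·1·(−1) = −20 ≡ 2, so v_4 = 2^{−1} = 6 (mod 11).
  i = 5 (α = 5): (5−8)(5−9)(5−3)(5−4) = (−3)·(−4)·2·1 = 24 ≡ 2, so v_5 = 2^{−1} = 6 (mod 11).
  v = [2, 10, 9, 6, 6].
Step 2: syndromes of r = [6, 4, 10, 9, 8] (all sums mod 11).
  S_0 = Σ v_i r_i = 2·6 + 10·4 + 9·10 + 6·9 + 6·8 = 244 ≡ 2.
  S_1 = Σ v_i α_i r_i = 2·8·6 + 10·9·4 + 9·3·10 + 6·4·9 + 6·5·8 = 1182 ≡ 5.
  α_i^2 mod 11 = [9, 4, 9, 5, 3].
  S_2 = Σ v_i α_i^2 r_i = 2·9·6 + 10·4·4 + 9·9·10 + 6·5·9 + 6·3·8 = 1492 ≡ 7.
  S = (2, 5, 7) ≠ 0, so r is not a codeword (an error is present).
Step 3: locate the error. For a single error e at position i, S_ℓ = v_i·e·α_i^ℓ, so α_err = S_1/S_0.
  S_0^{−1} = 2^{−1} = 6 (mod 11), so α_err = 5·6 = 30 ≡ 8 = α_1. Error position i = 1.
  Consistency check: S_2/S_1 = 7·9 = 63 ≡ 8 = α_err ✓ (single-error assumption holds).
Step 4: error magnitude e = S_0/v_1 = S_0·∏_{j≠1}(α_1 − α_j) = 2·6 = 12 ≡ 1 (mod 11).
Step 5: correct position 1: c_1 = r_1 − e = 6 − 1 ≡ 5 (mod 11). Hence c = [5, 4, 10, 9, 8].
  Check: interpolating c through the α_i gives m(x) = 2 + 10·x (degree < 2) with m(α_i) = c_i for every i, so c is indeed a codeword.
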